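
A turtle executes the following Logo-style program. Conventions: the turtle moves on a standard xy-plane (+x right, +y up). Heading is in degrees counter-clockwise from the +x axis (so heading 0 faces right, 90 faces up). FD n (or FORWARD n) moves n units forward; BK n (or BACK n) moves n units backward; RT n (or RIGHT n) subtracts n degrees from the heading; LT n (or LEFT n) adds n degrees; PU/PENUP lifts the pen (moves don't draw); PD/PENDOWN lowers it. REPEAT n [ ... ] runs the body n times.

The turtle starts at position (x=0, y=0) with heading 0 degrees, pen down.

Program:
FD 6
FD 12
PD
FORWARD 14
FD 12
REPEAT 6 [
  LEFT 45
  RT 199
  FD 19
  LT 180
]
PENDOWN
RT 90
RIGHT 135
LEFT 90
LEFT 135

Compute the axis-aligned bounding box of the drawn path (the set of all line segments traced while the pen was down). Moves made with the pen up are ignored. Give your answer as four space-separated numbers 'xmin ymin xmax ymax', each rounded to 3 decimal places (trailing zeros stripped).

Answer: 0 -82.605 45.442 0

Derivation:
Executing turtle program step by step:
Start: pos=(0,0), heading=0, pen down
FD 6: (0,0) -> (6,0) [heading=0, draw]
FD 12: (6,0) -> (18,0) [heading=0, draw]
PD: pen down
FD 14: (18,0) -> (32,0) [heading=0, draw]
FD 12: (32,0) -> (44,0) [heading=0, draw]
REPEAT 6 [
  -- iteration 1/6 --
  LT 45: heading 0 -> 45
  RT 199: heading 45 -> 206
  FD 19: (44,0) -> (26.923,-8.329) [heading=206, draw]
  LT 180: heading 206 -> 26
  -- iteration 2/6 --
  LT 45: heading 26 -> 71
  RT 199: heading 71 -> 232
  FD 19: (26.923,-8.329) -> (15.225,-23.301) [heading=232, draw]
  LT 180: heading 232 -> 52
  -- iteration 3/6 --
  LT 45: heading 52 -> 97
  RT 199: heading 97 -> 258
  FD 19: (15.225,-23.301) -> (11.275,-41.886) [heading=258, draw]
  LT 180: heading 258 -> 78
  -- iteration 4/6 --
  LT 45: heading 78 -> 123
  RT 199: heading 123 -> 284
  FD 19: (11.275,-41.886) -> (15.872,-60.322) [heading=284, draw]
  LT 180: heading 284 -> 104
  -- iteration 5/6 --
  LT 45: heading 104 -> 149
  RT 199: heading 149 -> 310
  FD 19: (15.872,-60.322) -> (28.085,-74.877) [heading=310, draw]
  LT 180: heading 310 -> 130
  -- iteration 6/6 --
  LT 45: heading 130 -> 175
  RT 199: heading 175 -> 336
  FD 19: (28.085,-74.877) -> (45.442,-82.605) [heading=336, draw]
  LT 180: heading 336 -> 156
]
PD: pen down
RT 90: heading 156 -> 66
RT 135: heading 66 -> 291
LT 90: heading 291 -> 21
LT 135: heading 21 -> 156
Final: pos=(45.442,-82.605), heading=156, 10 segment(s) drawn

Segment endpoints: x in {0, 6, 11.275, 15.225, 15.872, 18, 26.923, 28.085, 32, 44, 45.442}, y in {-82.605, -74.877, -60.322, -41.886, -23.301, -8.329, 0}
xmin=0, ymin=-82.605, xmax=45.442, ymax=0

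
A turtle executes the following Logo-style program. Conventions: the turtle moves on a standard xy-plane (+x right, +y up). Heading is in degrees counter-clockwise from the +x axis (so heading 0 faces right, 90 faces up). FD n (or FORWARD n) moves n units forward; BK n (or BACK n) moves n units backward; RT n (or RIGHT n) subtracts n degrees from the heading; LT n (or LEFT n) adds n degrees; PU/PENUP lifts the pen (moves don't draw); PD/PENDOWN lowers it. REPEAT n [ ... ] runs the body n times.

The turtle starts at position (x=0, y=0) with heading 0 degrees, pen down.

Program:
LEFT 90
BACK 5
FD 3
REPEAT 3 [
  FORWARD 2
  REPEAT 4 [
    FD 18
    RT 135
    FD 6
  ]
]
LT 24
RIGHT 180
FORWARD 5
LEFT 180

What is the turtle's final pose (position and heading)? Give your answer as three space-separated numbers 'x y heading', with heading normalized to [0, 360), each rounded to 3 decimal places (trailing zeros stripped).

Answer: 7.907 16.568 294

Derivation:
Executing turtle program step by step:
Start: pos=(0,0), heading=0, pen down
LT 90: heading 0 -> 90
BK 5: (0,0) -> (0,-5) [heading=90, draw]
FD 3: (0,-5) -> (0,-2) [heading=90, draw]
REPEAT 3 [
  -- iteration 1/3 --
  FD 2: (0,-2) -> (0,0) [heading=90, draw]
  REPEAT 4 [
    -- iteration 1/4 --
    FD 18: (0,0) -> (0,18) [heading=90, draw]
    RT 135: heading 90 -> 315
    FD 6: (0,18) -> (4.243,13.757) [heading=315, draw]
    -- iteration 2/4 --
    FD 18: (4.243,13.757) -> (16.971,1.029) [heading=315, draw]
    RT 135: heading 315 -> 180
    FD 6: (16.971,1.029) -> (10.971,1.029) [heading=180, draw]
    -- iteration 3/4 --
    FD 18: (10.971,1.029) -> (-7.029,1.029) [heading=180, draw]
    RT 135: heading 180 -> 45
    FD 6: (-7.029,1.029) -> (-2.787,5.272) [heading=45, draw]
    -- iteration 4/4 --
    FD 18: (-2.787,5.272) -> (9.941,18) [heading=45, draw]
    RT 135: heading 45 -> 270
    FD 6: (9.941,18) -> (9.941,12) [heading=270, draw]
  ]
  -- iteration 2/3 --
  FD 2: (9.941,12) -> (9.941,10) [heading=270, draw]
  REPEAT 4 [
    -- iteration 1/4 --
    FD 18: (9.941,10) -> (9.941,-8) [heading=270, draw]
    RT 135: heading 270 -> 135
    FD 6: (9.941,-8) -> (5.698,-3.757) [heading=135, draw]
    -- iteration 2/4 --
    FD 18: (5.698,-3.757) -> (-7.029,8.971) [heading=135, draw]
    RT 135: heading 135 -> 0
    FD 6: (-7.029,8.971) -> (-1.029,8.971) [heading=0, draw]
    -- iteration 3/4 --
    FD 18: (-1.029,8.971) -> (16.971,8.971) [heading=0, draw]
    RT 135: heading 0 -> 225
    FD 6: (16.971,8.971) -> (12.728,4.728) [heading=225, draw]
    -- iteration 4/4 --
    FD 18: (12.728,4.728) -> (0,-8) [heading=225, draw]
    RT 135: heading 225 -> 90
    FD 6: (0,-8) -> (0,-2) [heading=90, draw]
  ]
  -- iteration 3/3 --
  FD 2: (0,-2) -> (0,0) [heading=90, draw]
  REPEAT 4 [
    -- iteration 1/4 --
    FD 18: (0,0) -> (0,18) [heading=90, draw]
    RT 135: heading 90 -> 315
    FD 6: (0,18) -> (4.243,13.757) [heading=315, draw]
    -- iteration 2/4 --
    FD 18: (4.243,13.757) -> (16.971,1.029) [heading=315, draw]
    RT 135: heading 315 -> 180
    FD 6: (16.971,1.029) -> (10.971,1.029) [heading=180, draw]
    -- iteration 3/4 --
    FD 18: (10.971,1.029) -> (-7.029,1.029) [heading=180, draw]
    RT 135: heading 180 -> 45
    FD 6: (-7.029,1.029) -> (-2.787,5.272) [heading=45, draw]
    -- iteration 4/4 --
    FD 18: (-2.787,5.272) -> (9.941,18) [heading=45, draw]
    RT 135: heading 45 -> 270
    FD 6: (9.941,18) -> (9.941,12) [heading=270, draw]
  ]
]
LT 24: heading 270 -> 294
RT 180: heading 294 -> 114
FD 5: (9.941,12) -> (7.907,16.568) [heading=114, draw]
LT 180: heading 114 -> 294
Final: pos=(7.907,16.568), heading=294, 30 segment(s) drawn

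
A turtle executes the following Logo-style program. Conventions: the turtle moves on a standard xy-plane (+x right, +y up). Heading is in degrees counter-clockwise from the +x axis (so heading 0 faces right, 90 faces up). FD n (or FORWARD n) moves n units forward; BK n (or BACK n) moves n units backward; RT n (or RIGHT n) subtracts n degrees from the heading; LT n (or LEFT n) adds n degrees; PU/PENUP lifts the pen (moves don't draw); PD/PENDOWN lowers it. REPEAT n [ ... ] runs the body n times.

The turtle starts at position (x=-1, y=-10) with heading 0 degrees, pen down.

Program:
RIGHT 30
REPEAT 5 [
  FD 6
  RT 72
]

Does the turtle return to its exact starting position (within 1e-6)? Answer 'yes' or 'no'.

Executing turtle program step by step:
Start: pos=(-1,-10), heading=0, pen down
RT 30: heading 0 -> 330
REPEAT 5 [
  -- iteration 1/5 --
  FD 6: (-1,-10) -> (4.196,-13) [heading=330, draw]
  RT 72: heading 330 -> 258
  -- iteration 2/5 --
  FD 6: (4.196,-13) -> (2.949,-18.869) [heading=258, draw]
  RT 72: heading 258 -> 186
  -- iteration 3/5 --
  FD 6: (2.949,-18.869) -> (-3.018,-19.496) [heading=186, draw]
  RT 72: heading 186 -> 114
  -- iteration 4/5 --
  FD 6: (-3.018,-19.496) -> (-5.459,-14.015) [heading=114, draw]
  RT 72: heading 114 -> 42
  -- iteration 5/5 --
  FD 6: (-5.459,-14.015) -> (-1,-10) [heading=42, draw]
  RT 72: heading 42 -> 330
]
Final: pos=(-1,-10), heading=330, 5 segment(s) drawn

Start position: (-1, -10)
Final position: (-1, -10)
Distance = 0; < 1e-6 -> CLOSED

Answer: yes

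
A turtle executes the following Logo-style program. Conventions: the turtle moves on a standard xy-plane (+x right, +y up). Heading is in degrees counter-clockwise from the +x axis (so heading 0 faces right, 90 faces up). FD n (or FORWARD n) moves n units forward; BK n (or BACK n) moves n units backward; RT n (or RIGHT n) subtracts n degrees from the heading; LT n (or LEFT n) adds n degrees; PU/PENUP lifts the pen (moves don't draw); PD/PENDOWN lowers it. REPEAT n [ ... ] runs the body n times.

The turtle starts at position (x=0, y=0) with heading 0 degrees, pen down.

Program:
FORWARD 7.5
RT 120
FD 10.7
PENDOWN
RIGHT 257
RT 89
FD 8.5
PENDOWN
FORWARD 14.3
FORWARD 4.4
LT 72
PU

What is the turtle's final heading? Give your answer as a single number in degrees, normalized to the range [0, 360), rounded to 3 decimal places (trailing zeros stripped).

Answer: 326

Derivation:
Executing turtle program step by step:
Start: pos=(0,0), heading=0, pen down
FD 7.5: (0,0) -> (7.5,0) [heading=0, draw]
RT 120: heading 0 -> 240
FD 10.7: (7.5,0) -> (2.15,-9.266) [heading=240, draw]
PD: pen down
RT 257: heading 240 -> 343
RT 89: heading 343 -> 254
FD 8.5: (2.15,-9.266) -> (-0.193,-17.437) [heading=254, draw]
PD: pen down
FD 14.3: (-0.193,-17.437) -> (-4.135,-31.183) [heading=254, draw]
FD 4.4: (-4.135,-31.183) -> (-5.347,-35.413) [heading=254, draw]
LT 72: heading 254 -> 326
PU: pen up
Final: pos=(-5.347,-35.413), heading=326, 5 segment(s) drawn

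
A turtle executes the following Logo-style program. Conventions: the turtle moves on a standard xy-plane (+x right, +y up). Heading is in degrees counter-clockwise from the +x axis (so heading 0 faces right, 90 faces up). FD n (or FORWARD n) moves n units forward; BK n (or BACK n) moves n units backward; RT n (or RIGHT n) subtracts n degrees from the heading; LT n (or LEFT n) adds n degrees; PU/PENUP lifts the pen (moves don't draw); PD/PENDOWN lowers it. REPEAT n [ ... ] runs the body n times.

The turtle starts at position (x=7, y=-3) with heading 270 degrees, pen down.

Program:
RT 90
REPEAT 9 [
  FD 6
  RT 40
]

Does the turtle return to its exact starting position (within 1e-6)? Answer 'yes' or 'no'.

Answer: yes

Derivation:
Executing turtle program step by step:
Start: pos=(7,-3), heading=270, pen down
RT 90: heading 270 -> 180
REPEAT 9 [
  -- iteration 1/9 --
  FD 6: (7,-3) -> (1,-3) [heading=180, draw]
  RT 40: heading 180 -> 140
  -- iteration 2/9 --
  FD 6: (1,-3) -> (-3.596,0.857) [heading=140, draw]
  RT 40: heading 140 -> 100
  -- iteration 3/9 --
  FD 6: (-3.596,0.857) -> (-4.638,6.766) [heading=100, draw]
  RT 40: heading 100 -> 60
  -- iteration 4/9 --
  FD 6: (-4.638,6.766) -> (-1.638,11.962) [heading=60, draw]
  RT 40: heading 60 -> 20
  -- iteration 5/9 --
  FD 6: (-1.638,11.962) -> (4,14.014) [heading=20, draw]
  RT 40: heading 20 -> 340
  -- iteration 6/9 --
  FD 6: (4,14.014) -> (9.638,11.962) [heading=340, draw]
  RT 40: heading 340 -> 300
  -- iteration 7/9 --
  FD 6: (9.638,11.962) -> (12.638,6.766) [heading=300, draw]
  RT 40: heading 300 -> 260
  -- iteration 8/9 --
  FD 6: (12.638,6.766) -> (11.596,0.857) [heading=260, draw]
  RT 40: heading 260 -> 220
  -- iteration 9/9 --
  FD 6: (11.596,0.857) -> (7,-3) [heading=220, draw]
  RT 40: heading 220 -> 180
]
Final: pos=(7,-3), heading=180, 9 segment(s) drawn

Start position: (7, -3)
Final position: (7, -3)
Distance = 0; < 1e-6 -> CLOSED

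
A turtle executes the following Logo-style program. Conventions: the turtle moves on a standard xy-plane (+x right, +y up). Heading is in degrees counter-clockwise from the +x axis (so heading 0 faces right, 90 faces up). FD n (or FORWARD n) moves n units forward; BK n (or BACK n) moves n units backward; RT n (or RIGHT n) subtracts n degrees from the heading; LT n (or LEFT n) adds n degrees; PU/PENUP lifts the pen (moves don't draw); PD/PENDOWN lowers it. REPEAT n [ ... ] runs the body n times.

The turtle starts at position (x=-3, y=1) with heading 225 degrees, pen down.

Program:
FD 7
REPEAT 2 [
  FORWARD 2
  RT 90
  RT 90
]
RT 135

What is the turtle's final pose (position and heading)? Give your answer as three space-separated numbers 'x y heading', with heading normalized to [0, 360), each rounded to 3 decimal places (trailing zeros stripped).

Executing turtle program step by step:
Start: pos=(-3,1), heading=225, pen down
FD 7: (-3,1) -> (-7.95,-3.95) [heading=225, draw]
REPEAT 2 [
  -- iteration 1/2 --
  FD 2: (-7.95,-3.95) -> (-9.364,-5.364) [heading=225, draw]
  RT 90: heading 225 -> 135
  RT 90: heading 135 -> 45
  -- iteration 2/2 --
  FD 2: (-9.364,-5.364) -> (-7.95,-3.95) [heading=45, draw]
  RT 90: heading 45 -> 315
  RT 90: heading 315 -> 225
]
RT 135: heading 225 -> 90
Final: pos=(-7.95,-3.95), heading=90, 3 segment(s) drawn

Answer: -7.95 -3.95 90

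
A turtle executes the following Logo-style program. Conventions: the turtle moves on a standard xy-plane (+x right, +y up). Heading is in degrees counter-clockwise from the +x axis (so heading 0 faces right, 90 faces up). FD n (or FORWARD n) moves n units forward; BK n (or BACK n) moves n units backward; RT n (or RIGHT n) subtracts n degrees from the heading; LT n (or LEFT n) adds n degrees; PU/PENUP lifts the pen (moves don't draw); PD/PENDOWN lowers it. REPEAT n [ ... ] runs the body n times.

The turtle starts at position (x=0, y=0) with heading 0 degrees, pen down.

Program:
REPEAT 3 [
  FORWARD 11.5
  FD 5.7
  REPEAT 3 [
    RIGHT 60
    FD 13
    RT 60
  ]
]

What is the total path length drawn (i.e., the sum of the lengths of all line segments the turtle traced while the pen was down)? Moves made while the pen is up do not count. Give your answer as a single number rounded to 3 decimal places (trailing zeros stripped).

Answer: 168.6

Derivation:
Executing turtle program step by step:
Start: pos=(0,0), heading=0, pen down
REPEAT 3 [
  -- iteration 1/3 --
  FD 11.5: (0,0) -> (11.5,0) [heading=0, draw]
  FD 5.7: (11.5,0) -> (17.2,0) [heading=0, draw]
  REPEAT 3 [
    -- iteration 1/3 --
    RT 60: heading 0 -> 300
    FD 13: (17.2,0) -> (23.7,-11.258) [heading=300, draw]
    RT 60: heading 300 -> 240
    -- iteration 2/3 --
    RT 60: heading 240 -> 180
    FD 13: (23.7,-11.258) -> (10.7,-11.258) [heading=180, draw]
    RT 60: heading 180 -> 120
    -- iteration 3/3 --
    RT 60: heading 120 -> 60
    FD 13: (10.7,-11.258) -> (17.2,0) [heading=60, draw]
    RT 60: heading 60 -> 0
  ]
  -- iteration 2/3 --
  FD 11.5: (17.2,0) -> (28.7,0) [heading=0, draw]
  FD 5.7: (28.7,0) -> (34.4,0) [heading=0, draw]
  REPEAT 3 [
    -- iteration 1/3 --
    RT 60: heading 0 -> 300
    FD 13: (34.4,0) -> (40.9,-11.258) [heading=300, draw]
    RT 60: heading 300 -> 240
    -- iteration 2/3 --
    RT 60: heading 240 -> 180
    FD 13: (40.9,-11.258) -> (27.9,-11.258) [heading=180, draw]
    RT 60: heading 180 -> 120
    -- iteration 3/3 --
    RT 60: heading 120 -> 60
    FD 13: (27.9,-11.258) -> (34.4,0) [heading=60, draw]
    RT 60: heading 60 -> 0
  ]
  -- iteration 3/3 --
  FD 11.5: (34.4,0) -> (45.9,0) [heading=0, draw]
  FD 5.7: (45.9,0) -> (51.6,0) [heading=0, draw]
  REPEAT 3 [
    -- iteration 1/3 --
    RT 60: heading 0 -> 300
    FD 13: (51.6,0) -> (58.1,-11.258) [heading=300, draw]
    RT 60: heading 300 -> 240
    -- iteration 2/3 --
    RT 60: heading 240 -> 180
    FD 13: (58.1,-11.258) -> (45.1,-11.258) [heading=180, draw]
    RT 60: heading 180 -> 120
    -- iteration 3/3 --
    RT 60: heading 120 -> 60
    FD 13: (45.1,-11.258) -> (51.6,0) [heading=60, draw]
    RT 60: heading 60 -> 0
  ]
]
Final: pos=(51.6,0), heading=0, 15 segment(s) drawn

Segment lengths:
  seg 1: (0,0) -> (11.5,0), length = 11.5
  seg 2: (11.5,0) -> (17.2,0), length = 5.7
  seg 3: (17.2,0) -> (23.7,-11.258), length = 13
  seg 4: (23.7,-11.258) -> (10.7,-11.258), length = 13
  seg 5: (10.7,-11.258) -> (17.2,0), length = 13
  seg 6: (17.2,0) -> (28.7,0), length = 11.5
  seg 7: (28.7,0) -> (34.4,0), length = 5.7
  seg 8: (34.4,0) -> (40.9,-11.258), length = 13
  seg 9: (40.9,-11.258) -> (27.9,-11.258), length = 13
  seg 10: (27.9,-11.258) -> (34.4,0), length = 13
  seg 11: (34.4,0) -> (45.9,0), length = 11.5
  seg 12: (45.9,0) -> (51.6,0), length = 5.7
  seg 13: (51.6,0) -> (58.1,-11.258), length = 13
  seg 14: (58.1,-11.258) -> (45.1,-11.258), length = 13
  seg 15: (45.1,-11.258) -> (51.6,0), length = 13
Total = 168.6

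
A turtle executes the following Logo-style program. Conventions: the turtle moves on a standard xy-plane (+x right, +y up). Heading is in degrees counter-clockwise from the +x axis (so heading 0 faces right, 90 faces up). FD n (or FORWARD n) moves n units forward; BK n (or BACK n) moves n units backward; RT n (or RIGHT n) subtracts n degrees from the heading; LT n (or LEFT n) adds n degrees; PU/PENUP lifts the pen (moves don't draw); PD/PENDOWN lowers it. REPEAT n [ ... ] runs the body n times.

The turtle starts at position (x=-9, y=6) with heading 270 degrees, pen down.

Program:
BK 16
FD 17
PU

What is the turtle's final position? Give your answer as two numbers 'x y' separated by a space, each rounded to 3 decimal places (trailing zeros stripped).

Executing turtle program step by step:
Start: pos=(-9,6), heading=270, pen down
BK 16: (-9,6) -> (-9,22) [heading=270, draw]
FD 17: (-9,22) -> (-9,5) [heading=270, draw]
PU: pen up
Final: pos=(-9,5), heading=270, 2 segment(s) drawn

Answer: -9 5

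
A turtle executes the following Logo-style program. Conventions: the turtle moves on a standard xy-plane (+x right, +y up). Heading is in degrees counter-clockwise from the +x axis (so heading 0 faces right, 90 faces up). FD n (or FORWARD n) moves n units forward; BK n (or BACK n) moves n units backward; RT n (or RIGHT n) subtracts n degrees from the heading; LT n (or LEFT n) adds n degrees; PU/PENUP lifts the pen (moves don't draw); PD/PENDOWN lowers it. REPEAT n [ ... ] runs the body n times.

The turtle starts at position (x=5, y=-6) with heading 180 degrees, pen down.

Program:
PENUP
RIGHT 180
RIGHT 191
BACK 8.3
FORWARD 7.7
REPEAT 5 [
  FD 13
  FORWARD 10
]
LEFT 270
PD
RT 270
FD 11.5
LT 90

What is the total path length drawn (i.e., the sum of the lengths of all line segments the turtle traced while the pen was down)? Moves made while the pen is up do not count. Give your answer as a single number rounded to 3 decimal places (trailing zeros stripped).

Executing turtle program step by step:
Start: pos=(5,-6), heading=180, pen down
PU: pen up
RT 180: heading 180 -> 0
RT 191: heading 0 -> 169
BK 8.3: (5,-6) -> (13.148,-7.584) [heading=169, move]
FD 7.7: (13.148,-7.584) -> (5.589,-6.114) [heading=169, move]
REPEAT 5 [
  -- iteration 1/5 --
  FD 13: (5.589,-6.114) -> (-7.172,-3.634) [heading=169, move]
  FD 10: (-7.172,-3.634) -> (-16.988,-1.726) [heading=169, move]
  -- iteration 2/5 --
  FD 13: (-16.988,-1.726) -> (-29.75,0.755) [heading=169, move]
  FD 10: (-29.75,0.755) -> (-39.566,2.663) [heading=169, move]
  -- iteration 3/5 --
  FD 13: (-39.566,2.663) -> (-52.327,5.143) [heading=169, move]
  FD 10: (-52.327,5.143) -> (-62.143,7.051) [heading=169, move]
  -- iteration 4/5 --
  FD 13: (-62.143,7.051) -> (-74.904,9.532) [heading=169, move]
  FD 10: (-74.904,9.532) -> (-84.721,11.44) [heading=169, move]
  -- iteration 5/5 --
  FD 13: (-84.721,11.44) -> (-97.482,13.92) [heading=169, move]
  FD 10: (-97.482,13.92) -> (-107.298,15.829) [heading=169, move]
]
LT 270: heading 169 -> 79
PD: pen down
RT 270: heading 79 -> 169
FD 11.5: (-107.298,15.829) -> (-118.587,18.023) [heading=169, draw]
LT 90: heading 169 -> 259
Final: pos=(-118.587,18.023), heading=259, 1 segment(s) drawn

Segment lengths:
  seg 1: (-107.298,15.829) -> (-118.587,18.023), length = 11.5
Total = 11.5

Answer: 11.5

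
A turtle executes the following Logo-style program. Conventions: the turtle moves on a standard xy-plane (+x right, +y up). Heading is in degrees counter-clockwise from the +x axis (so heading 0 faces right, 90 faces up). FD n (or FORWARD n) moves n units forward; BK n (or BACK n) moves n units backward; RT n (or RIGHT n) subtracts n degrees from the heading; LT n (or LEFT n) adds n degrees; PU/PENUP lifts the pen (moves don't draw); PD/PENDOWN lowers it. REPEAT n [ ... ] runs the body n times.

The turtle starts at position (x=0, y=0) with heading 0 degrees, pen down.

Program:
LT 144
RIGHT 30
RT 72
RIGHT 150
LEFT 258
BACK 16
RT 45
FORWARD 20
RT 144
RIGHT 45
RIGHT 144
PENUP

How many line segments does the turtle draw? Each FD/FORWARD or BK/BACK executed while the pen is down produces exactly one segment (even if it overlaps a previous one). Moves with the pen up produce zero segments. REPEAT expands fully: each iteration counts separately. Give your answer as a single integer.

Answer: 2

Derivation:
Executing turtle program step by step:
Start: pos=(0,0), heading=0, pen down
LT 144: heading 0 -> 144
RT 30: heading 144 -> 114
RT 72: heading 114 -> 42
RT 150: heading 42 -> 252
LT 258: heading 252 -> 150
BK 16: (0,0) -> (13.856,-8) [heading=150, draw]
RT 45: heading 150 -> 105
FD 20: (13.856,-8) -> (8.68,11.319) [heading=105, draw]
RT 144: heading 105 -> 321
RT 45: heading 321 -> 276
RT 144: heading 276 -> 132
PU: pen up
Final: pos=(8.68,11.319), heading=132, 2 segment(s) drawn
Segments drawn: 2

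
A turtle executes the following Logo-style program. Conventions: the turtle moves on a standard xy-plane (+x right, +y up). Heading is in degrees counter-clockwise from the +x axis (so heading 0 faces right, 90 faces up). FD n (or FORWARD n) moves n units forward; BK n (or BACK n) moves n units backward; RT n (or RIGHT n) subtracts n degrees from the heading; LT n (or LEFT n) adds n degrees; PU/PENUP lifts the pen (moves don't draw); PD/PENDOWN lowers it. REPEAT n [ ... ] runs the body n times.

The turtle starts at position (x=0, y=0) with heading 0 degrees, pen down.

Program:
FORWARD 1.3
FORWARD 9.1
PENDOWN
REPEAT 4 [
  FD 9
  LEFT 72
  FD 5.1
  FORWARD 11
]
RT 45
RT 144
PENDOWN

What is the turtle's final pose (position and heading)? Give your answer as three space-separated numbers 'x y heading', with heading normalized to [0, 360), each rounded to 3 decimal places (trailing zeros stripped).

Answer: -8.481 8.56 99

Derivation:
Executing turtle program step by step:
Start: pos=(0,0), heading=0, pen down
FD 1.3: (0,0) -> (1.3,0) [heading=0, draw]
FD 9.1: (1.3,0) -> (10.4,0) [heading=0, draw]
PD: pen down
REPEAT 4 [
  -- iteration 1/4 --
  FD 9: (10.4,0) -> (19.4,0) [heading=0, draw]
  LT 72: heading 0 -> 72
  FD 5.1: (19.4,0) -> (20.976,4.85) [heading=72, draw]
  FD 11: (20.976,4.85) -> (24.375,15.312) [heading=72, draw]
  -- iteration 2/4 --
  FD 9: (24.375,15.312) -> (27.156,23.872) [heading=72, draw]
  LT 72: heading 72 -> 144
  FD 5.1: (27.156,23.872) -> (23.03,26.869) [heading=144, draw]
  FD 11: (23.03,26.869) -> (14.131,33.335) [heading=144, draw]
  -- iteration 3/4 --
  FD 9: (14.131,33.335) -> (6.85,38.625) [heading=144, draw]
  LT 72: heading 144 -> 216
  FD 5.1: (6.85,38.625) -> (2.724,35.627) [heading=216, draw]
  FD 11: (2.724,35.627) -> (-6.175,29.162) [heading=216, draw]
  -- iteration 4/4 --
  FD 9: (-6.175,29.162) -> (-13.456,23.872) [heading=216, draw]
  LT 72: heading 216 -> 288
  FD 5.1: (-13.456,23.872) -> (-11.88,19.021) [heading=288, draw]
  FD 11: (-11.88,19.021) -> (-8.481,8.56) [heading=288, draw]
]
RT 45: heading 288 -> 243
RT 144: heading 243 -> 99
PD: pen down
Final: pos=(-8.481,8.56), heading=99, 14 segment(s) drawn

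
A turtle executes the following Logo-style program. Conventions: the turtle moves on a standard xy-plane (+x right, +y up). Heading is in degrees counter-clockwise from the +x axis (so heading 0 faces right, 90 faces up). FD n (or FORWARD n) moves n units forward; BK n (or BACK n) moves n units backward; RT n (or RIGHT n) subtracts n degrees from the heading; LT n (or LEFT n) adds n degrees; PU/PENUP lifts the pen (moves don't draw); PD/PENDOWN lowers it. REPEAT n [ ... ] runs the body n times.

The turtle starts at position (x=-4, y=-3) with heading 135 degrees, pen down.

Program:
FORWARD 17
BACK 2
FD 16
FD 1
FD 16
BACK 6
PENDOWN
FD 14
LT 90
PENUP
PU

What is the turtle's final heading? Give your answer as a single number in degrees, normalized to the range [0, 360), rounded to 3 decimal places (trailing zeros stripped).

Executing turtle program step by step:
Start: pos=(-4,-3), heading=135, pen down
FD 17: (-4,-3) -> (-16.021,9.021) [heading=135, draw]
BK 2: (-16.021,9.021) -> (-14.607,7.607) [heading=135, draw]
FD 16: (-14.607,7.607) -> (-25.92,18.92) [heading=135, draw]
FD 1: (-25.92,18.92) -> (-26.627,19.627) [heading=135, draw]
FD 16: (-26.627,19.627) -> (-37.941,30.941) [heading=135, draw]
BK 6: (-37.941,30.941) -> (-33.698,26.698) [heading=135, draw]
PD: pen down
FD 14: (-33.698,26.698) -> (-43.598,36.598) [heading=135, draw]
LT 90: heading 135 -> 225
PU: pen up
PU: pen up
Final: pos=(-43.598,36.598), heading=225, 7 segment(s) drawn

Answer: 225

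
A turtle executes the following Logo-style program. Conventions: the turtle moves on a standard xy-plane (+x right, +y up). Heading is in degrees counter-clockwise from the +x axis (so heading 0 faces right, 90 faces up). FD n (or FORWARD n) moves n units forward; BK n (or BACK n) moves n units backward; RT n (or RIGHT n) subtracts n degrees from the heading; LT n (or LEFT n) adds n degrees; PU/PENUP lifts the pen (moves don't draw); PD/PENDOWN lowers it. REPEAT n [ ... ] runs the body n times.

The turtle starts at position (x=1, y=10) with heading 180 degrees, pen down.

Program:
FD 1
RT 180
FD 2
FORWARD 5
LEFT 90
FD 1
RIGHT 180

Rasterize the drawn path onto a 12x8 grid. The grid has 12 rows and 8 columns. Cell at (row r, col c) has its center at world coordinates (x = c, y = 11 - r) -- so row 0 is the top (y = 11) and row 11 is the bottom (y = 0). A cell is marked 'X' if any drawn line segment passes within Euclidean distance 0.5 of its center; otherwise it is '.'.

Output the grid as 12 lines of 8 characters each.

Answer: .......X
XXXXXXXX
........
........
........
........
........
........
........
........
........
........

Derivation:
Segment 0: (1,10) -> (0,10)
Segment 1: (0,10) -> (2,10)
Segment 2: (2,10) -> (7,10)
Segment 3: (7,10) -> (7,11)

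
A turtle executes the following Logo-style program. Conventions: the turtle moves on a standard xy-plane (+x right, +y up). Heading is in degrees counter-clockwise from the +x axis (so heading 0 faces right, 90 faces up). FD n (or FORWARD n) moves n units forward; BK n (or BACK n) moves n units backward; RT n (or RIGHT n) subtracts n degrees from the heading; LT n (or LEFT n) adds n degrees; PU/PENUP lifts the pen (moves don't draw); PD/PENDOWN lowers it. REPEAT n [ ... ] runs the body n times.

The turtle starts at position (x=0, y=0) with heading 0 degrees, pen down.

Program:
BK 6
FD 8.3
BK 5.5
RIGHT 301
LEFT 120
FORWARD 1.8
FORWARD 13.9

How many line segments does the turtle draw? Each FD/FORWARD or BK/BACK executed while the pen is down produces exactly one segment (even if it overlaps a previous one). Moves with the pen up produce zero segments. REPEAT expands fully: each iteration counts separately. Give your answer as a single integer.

Executing turtle program step by step:
Start: pos=(0,0), heading=0, pen down
BK 6: (0,0) -> (-6,0) [heading=0, draw]
FD 8.3: (-6,0) -> (2.3,0) [heading=0, draw]
BK 5.5: (2.3,0) -> (-3.2,0) [heading=0, draw]
RT 301: heading 0 -> 59
LT 120: heading 59 -> 179
FD 1.8: (-3.2,0) -> (-5,0.031) [heading=179, draw]
FD 13.9: (-5,0.031) -> (-18.898,0.274) [heading=179, draw]
Final: pos=(-18.898,0.274), heading=179, 5 segment(s) drawn
Segments drawn: 5

Answer: 5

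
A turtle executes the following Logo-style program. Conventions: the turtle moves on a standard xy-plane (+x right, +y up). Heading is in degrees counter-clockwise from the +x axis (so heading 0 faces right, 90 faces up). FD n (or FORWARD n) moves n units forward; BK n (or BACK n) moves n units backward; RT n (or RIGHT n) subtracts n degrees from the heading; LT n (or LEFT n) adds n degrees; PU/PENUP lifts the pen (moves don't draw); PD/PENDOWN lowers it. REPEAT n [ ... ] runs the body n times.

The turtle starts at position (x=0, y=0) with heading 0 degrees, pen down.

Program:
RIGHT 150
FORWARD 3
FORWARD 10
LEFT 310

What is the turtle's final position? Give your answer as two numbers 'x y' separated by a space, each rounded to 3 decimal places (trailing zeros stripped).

Executing turtle program step by step:
Start: pos=(0,0), heading=0, pen down
RT 150: heading 0 -> 210
FD 3: (0,0) -> (-2.598,-1.5) [heading=210, draw]
FD 10: (-2.598,-1.5) -> (-11.258,-6.5) [heading=210, draw]
LT 310: heading 210 -> 160
Final: pos=(-11.258,-6.5), heading=160, 2 segment(s) drawn

Answer: -11.258 -6.5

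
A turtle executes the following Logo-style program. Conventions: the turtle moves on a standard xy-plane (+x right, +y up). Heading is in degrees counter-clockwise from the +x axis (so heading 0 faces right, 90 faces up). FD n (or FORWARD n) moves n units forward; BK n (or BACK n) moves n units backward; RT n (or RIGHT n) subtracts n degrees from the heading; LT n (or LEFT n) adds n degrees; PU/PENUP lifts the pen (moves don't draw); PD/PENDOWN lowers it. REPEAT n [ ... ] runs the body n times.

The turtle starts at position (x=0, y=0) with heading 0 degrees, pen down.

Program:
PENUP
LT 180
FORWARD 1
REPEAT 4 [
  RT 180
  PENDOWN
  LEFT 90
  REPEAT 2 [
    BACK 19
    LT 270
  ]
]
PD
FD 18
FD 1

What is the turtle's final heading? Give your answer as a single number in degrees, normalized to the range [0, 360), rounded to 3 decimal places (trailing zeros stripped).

Executing turtle program step by step:
Start: pos=(0,0), heading=0, pen down
PU: pen up
LT 180: heading 0 -> 180
FD 1: (0,0) -> (-1,0) [heading=180, move]
REPEAT 4 [
  -- iteration 1/4 --
  RT 180: heading 180 -> 0
  PD: pen down
  LT 90: heading 0 -> 90
  REPEAT 2 [
    -- iteration 1/2 --
    BK 19: (-1,0) -> (-1,-19) [heading=90, draw]
    LT 270: heading 90 -> 0
    -- iteration 2/2 --
    BK 19: (-1,-19) -> (-20,-19) [heading=0, draw]
    LT 270: heading 0 -> 270
  ]
  -- iteration 2/4 --
  RT 180: heading 270 -> 90
  PD: pen down
  LT 90: heading 90 -> 180
  REPEAT 2 [
    -- iteration 1/2 --
    BK 19: (-20,-19) -> (-1,-19) [heading=180, draw]
    LT 270: heading 180 -> 90
    -- iteration 2/2 --
    BK 19: (-1,-19) -> (-1,-38) [heading=90, draw]
    LT 270: heading 90 -> 0
  ]
  -- iteration 3/4 --
  RT 180: heading 0 -> 180
  PD: pen down
  LT 90: heading 180 -> 270
  REPEAT 2 [
    -- iteration 1/2 --
    BK 19: (-1,-38) -> (-1,-19) [heading=270, draw]
    LT 270: heading 270 -> 180
    -- iteration 2/2 --
    BK 19: (-1,-19) -> (18,-19) [heading=180, draw]
    LT 270: heading 180 -> 90
  ]
  -- iteration 4/4 --
  RT 180: heading 90 -> 270
  PD: pen down
  LT 90: heading 270 -> 0
  REPEAT 2 [
    -- iteration 1/2 --
    BK 19: (18,-19) -> (-1,-19) [heading=0, draw]
    LT 270: heading 0 -> 270
    -- iteration 2/2 --
    BK 19: (-1,-19) -> (-1,0) [heading=270, draw]
    LT 270: heading 270 -> 180
  ]
]
PD: pen down
FD 18: (-1,0) -> (-19,0) [heading=180, draw]
FD 1: (-19,0) -> (-20,0) [heading=180, draw]
Final: pos=(-20,0), heading=180, 10 segment(s) drawn

Answer: 180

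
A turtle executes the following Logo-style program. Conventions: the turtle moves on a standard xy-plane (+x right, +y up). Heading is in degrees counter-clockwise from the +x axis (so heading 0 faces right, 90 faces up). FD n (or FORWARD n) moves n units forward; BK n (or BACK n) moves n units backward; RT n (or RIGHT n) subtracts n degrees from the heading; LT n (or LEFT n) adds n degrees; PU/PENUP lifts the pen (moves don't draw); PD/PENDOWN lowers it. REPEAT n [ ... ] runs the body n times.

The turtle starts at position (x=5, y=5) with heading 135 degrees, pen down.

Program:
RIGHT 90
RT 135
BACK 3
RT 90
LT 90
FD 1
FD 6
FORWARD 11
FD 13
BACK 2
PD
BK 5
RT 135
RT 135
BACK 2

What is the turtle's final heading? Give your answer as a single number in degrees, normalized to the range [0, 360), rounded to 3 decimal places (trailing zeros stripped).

Executing turtle program step by step:
Start: pos=(5,5), heading=135, pen down
RT 90: heading 135 -> 45
RT 135: heading 45 -> 270
BK 3: (5,5) -> (5,8) [heading=270, draw]
RT 90: heading 270 -> 180
LT 90: heading 180 -> 270
FD 1: (5,8) -> (5,7) [heading=270, draw]
FD 6: (5,7) -> (5,1) [heading=270, draw]
FD 11: (5,1) -> (5,-10) [heading=270, draw]
FD 13: (5,-10) -> (5,-23) [heading=270, draw]
BK 2: (5,-23) -> (5,-21) [heading=270, draw]
PD: pen down
BK 5: (5,-21) -> (5,-16) [heading=270, draw]
RT 135: heading 270 -> 135
RT 135: heading 135 -> 0
BK 2: (5,-16) -> (3,-16) [heading=0, draw]
Final: pos=(3,-16), heading=0, 8 segment(s) drawn

Answer: 0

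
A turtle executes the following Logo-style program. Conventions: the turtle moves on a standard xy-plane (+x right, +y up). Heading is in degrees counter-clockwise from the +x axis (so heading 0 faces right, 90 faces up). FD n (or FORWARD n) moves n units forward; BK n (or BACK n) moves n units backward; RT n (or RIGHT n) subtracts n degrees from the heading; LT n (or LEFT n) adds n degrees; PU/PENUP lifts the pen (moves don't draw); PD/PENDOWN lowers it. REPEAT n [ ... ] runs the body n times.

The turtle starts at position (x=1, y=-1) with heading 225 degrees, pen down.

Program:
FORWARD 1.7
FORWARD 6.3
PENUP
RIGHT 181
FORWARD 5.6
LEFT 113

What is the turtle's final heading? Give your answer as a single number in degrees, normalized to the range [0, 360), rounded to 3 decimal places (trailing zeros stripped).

Executing turtle program step by step:
Start: pos=(1,-1), heading=225, pen down
FD 1.7: (1,-1) -> (-0.202,-2.202) [heading=225, draw]
FD 6.3: (-0.202,-2.202) -> (-4.657,-6.657) [heading=225, draw]
PU: pen up
RT 181: heading 225 -> 44
FD 5.6: (-4.657,-6.657) -> (-0.629,-2.767) [heading=44, move]
LT 113: heading 44 -> 157
Final: pos=(-0.629,-2.767), heading=157, 2 segment(s) drawn

Answer: 157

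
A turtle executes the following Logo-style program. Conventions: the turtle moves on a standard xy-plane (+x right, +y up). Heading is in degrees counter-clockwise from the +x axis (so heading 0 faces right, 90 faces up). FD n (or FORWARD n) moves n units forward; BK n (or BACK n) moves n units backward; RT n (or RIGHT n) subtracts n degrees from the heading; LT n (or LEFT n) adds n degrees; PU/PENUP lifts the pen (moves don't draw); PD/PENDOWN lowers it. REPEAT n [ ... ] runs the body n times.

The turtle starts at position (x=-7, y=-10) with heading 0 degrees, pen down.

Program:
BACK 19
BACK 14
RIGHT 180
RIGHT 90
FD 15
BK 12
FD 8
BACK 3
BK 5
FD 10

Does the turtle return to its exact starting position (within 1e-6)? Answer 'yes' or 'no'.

Executing turtle program step by step:
Start: pos=(-7,-10), heading=0, pen down
BK 19: (-7,-10) -> (-26,-10) [heading=0, draw]
BK 14: (-26,-10) -> (-40,-10) [heading=0, draw]
RT 180: heading 0 -> 180
RT 90: heading 180 -> 90
FD 15: (-40,-10) -> (-40,5) [heading=90, draw]
BK 12: (-40,5) -> (-40,-7) [heading=90, draw]
FD 8: (-40,-7) -> (-40,1) [heading=90, draw]
BK 3: (-40,1) -> (-40,-2) [heading=90, draw]
BK 5: (-40,-2) -> (-40,-7) [heading=90, draw]
FD 10: (-40,-7) -> (-40,3) [heading=90, draw]
Final: pos=(-40,3), heading=90, 8 segment(s) drawn

Start position: (-7, -10)
Final position: (-40, 3)
Distance = 35.468; >= 1e-6 -> NOT closed

Answer: no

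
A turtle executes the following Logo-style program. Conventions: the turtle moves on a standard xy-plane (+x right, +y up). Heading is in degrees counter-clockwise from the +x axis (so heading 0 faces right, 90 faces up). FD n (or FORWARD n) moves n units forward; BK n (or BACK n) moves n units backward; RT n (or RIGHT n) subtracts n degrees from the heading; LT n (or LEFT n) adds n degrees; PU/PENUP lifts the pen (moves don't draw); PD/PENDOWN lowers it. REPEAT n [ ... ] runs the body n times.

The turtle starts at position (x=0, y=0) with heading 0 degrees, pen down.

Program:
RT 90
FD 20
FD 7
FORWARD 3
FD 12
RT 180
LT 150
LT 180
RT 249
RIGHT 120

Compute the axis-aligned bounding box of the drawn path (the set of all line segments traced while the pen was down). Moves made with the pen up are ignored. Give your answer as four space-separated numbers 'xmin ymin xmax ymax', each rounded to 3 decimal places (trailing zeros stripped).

Answer: 0 -42 0 0

Derivation:
Executing turtle program step by step:
Start: pos=(0,0), heading=0, pen down
RT 90: heading 0 -> 270
FD 20: (0,0) -> (0,-20) [heading=270, draw]
FD 7: (0,-20) -> (0,-27) [heading=270, draw]
FD 3: (0,-27) -> (0,-30) [heading=270, draw]
FD 12: (0,-30) -> (0,-42) [heading=270, draw]
RT 180: heading 270 -> 90
LT 150: heading 90 -> 240
LT 180: heading 240 -> 60
RT 249: heading 60 -> 171
RT 120: heading 171 -> 51
Final: pos=(0,-42), heading=51, 4 segment(s) drawn

Segment endpoints: x in {0, 0, 0, 0, 0}, y in {-42, -30, -27, -20, 0}
xmin=0, ymin=-42, xmax=0, ymax=0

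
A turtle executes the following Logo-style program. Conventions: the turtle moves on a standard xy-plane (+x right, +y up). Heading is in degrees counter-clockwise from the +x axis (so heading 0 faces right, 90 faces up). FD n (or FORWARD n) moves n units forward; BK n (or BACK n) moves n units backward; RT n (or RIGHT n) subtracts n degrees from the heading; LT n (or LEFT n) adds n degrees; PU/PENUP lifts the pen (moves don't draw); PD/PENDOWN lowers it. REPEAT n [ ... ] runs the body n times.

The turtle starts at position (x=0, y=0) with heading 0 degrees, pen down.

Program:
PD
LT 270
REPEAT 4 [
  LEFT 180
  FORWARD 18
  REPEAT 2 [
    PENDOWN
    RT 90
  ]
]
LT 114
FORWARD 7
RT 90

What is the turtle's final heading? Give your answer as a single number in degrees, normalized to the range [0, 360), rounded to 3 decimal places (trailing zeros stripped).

Answer: 294

Derivation:
Executing turtle program step by step:
Start: pos=(0,0), heading=0, pen down
PD: pen down
LT 270: heading 0 -> 270
REPEAT 4 [
  -- iteration 1/4 --
  LT 180: heading 270 -> 90
  FD 18: (0,0) -> (0,18) [heading=90, draw]
  REPEAT 2 [
    -- iteration 1/2 --
    PD: pen down
    RT 90: heading 90 -> 0
    -- iteration 2/2 --
    PD: pen down
    RT 90: heading 0 -> 270
  ]
  -- iteration 2/4 --
  LT 180: heading 270 -> 90
  FD 18: (0,18) -> (0,36) [heading=90, draw]
  REPEAT 2 [
    -- iteration 1/2 --
    PD: pen down
    RT 90: heading 90 -> 0
    -- iteration 2/2 --
    PD: pen down
    RT 90: heading 0 -> 270
  ]
  -- iteration 3/4 --
  LT 180: heading 270 -> 90
  FD 18: (0,36) -> (0,54) [heading=90, draw]
  REPEAT 2 [
    -- iteration 1/2 --
    PD: pen down
    RT 90: heading 90 -> 0
    -- iteration 2/2 --
    PD: pen down
    RT 90: heading 0 -> 270
  ]
  -- iteration 4/4 --
  LT 180: heading 270 -> 90
  FD 18: (0,54) -> (0,72) [heading=90, draw]
  REPEAT 2 [
    -- iteration 1/2 --
    PD: pen down
    RT 90: heading 90 -> 0
    -- iteration 2/2 --
    PD: pen down
    RT 90: heading 0 -> 270
  ]
]
LT 114: heading 270 -> 24
FD 7: (0,72) -> (6.395,74.847) [heading=24, draw]
RT 90: heading 24 -> 294
Final: pos=(6.395,74.847), heading=294, 5 segment(s) drawn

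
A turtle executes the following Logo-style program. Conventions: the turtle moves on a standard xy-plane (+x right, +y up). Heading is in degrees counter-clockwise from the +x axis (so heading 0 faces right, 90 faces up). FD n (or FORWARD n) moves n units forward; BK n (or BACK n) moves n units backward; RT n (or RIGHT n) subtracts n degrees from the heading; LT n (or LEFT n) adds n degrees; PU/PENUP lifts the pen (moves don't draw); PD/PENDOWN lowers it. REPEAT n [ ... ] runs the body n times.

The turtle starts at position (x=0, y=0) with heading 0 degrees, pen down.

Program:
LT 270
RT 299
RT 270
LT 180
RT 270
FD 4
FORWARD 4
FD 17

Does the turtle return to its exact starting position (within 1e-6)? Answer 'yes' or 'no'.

Answer: no

Derivation:
Executing turtle program step by step:
Start: pos=(0,0), heading=0, pen down
LT 270: heading 0 -> 270
RT 299: heading 270 -> 331
RT 270: heading 331 -> 61
LT 180: heading 61 -> 241
RT 270: heading 241 -> 331
FD 4: (0,0) -> (3.498,-1.939) [heading=331, draw]
FD 4: (3.498,-1.939) -> (6.997,-3.878) [heading=331, draw]
FD 17: (6.997,-3.878) -> (21.865,-12.12) [heading=331, draw]
Final: pos=(21.865,-12.12), heading=331, 3 segment(s) drawn

Start position: (0, 0)
Final position: (21.865, -12.12)
Distance = 25; >= 1e-6 -> NOT closed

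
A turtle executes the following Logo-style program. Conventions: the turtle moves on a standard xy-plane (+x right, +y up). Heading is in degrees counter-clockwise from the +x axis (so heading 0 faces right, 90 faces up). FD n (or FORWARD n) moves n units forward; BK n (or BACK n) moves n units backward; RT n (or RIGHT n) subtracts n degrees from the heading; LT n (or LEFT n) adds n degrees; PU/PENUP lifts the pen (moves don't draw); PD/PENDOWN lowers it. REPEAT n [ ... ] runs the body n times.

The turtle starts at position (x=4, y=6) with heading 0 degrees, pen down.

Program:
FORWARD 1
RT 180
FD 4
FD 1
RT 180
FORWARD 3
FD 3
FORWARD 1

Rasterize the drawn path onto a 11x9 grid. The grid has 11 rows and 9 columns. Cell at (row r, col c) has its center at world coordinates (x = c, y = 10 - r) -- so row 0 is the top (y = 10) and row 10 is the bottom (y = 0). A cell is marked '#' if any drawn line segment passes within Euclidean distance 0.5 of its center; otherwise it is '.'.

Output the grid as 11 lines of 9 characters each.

Segment 0: (4,6) -> (5,6)
Segment 1: (5,6) -> (1,6)
Segment 2: (1,6) -> (0,6)
Segment 3: (0,6) -> (3,6)
Segment 4: (3,6) -> (6,6)
Segment 5: (6,6) -> (7,6)

Answer: .........
.........
.........
.........
########.
.........
.........
.........
.........
.........
.........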